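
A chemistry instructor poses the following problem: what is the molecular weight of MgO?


M(MgO) = 1×24.31 + 1×16.0
= 24.31 + 16.0
= 40.31 g/mol

40.31 g/mol


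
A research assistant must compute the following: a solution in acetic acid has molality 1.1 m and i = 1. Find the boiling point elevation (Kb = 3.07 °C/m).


ΔTb = Kb × m × i
= 3.07 × 1.1 × 1
= 3.377 °C

3.377 °C


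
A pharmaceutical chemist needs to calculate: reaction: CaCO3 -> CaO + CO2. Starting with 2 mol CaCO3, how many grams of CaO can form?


Mole ratio CaO:CaCO3 = 1:1
n(CaO) = 2 × 1/1 = 2.000 mol
mass = 2.000 × 56.08 = 112.16 g

112.16 g


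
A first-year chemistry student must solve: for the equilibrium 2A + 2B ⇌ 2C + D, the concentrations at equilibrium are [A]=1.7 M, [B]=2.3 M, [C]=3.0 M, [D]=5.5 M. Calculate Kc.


Kc = [C]^2[D]/([A]^2[B]^2)
= (3.0^2 × 5.5^1)/(1.7^2 × 2.3^2)
= 49.5/15.2881
= 3.238

3.238


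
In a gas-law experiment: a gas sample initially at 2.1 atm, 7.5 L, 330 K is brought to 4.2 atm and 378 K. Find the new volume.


P1V1/T1 = P2V2/T2
V2 = P1V1T2/(T1P2)
= 2.1×7.5×378/(330×4.2)
= 4.295 L

4.295 L


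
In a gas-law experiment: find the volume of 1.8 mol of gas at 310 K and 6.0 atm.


PV = nRT  (R = 0.08206 L·atm/(mol·K))
V = nRT/P = 1.8×0.08206×310/6.0
= 7.632 L

7.632 L


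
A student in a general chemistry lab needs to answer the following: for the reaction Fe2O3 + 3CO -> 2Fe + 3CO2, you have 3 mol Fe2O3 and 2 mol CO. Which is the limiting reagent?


Mole ratio available / coefficient:
  Fe2O3: 3/1 = 3.000
  CO: 2/3 = 0.667
Smaller ratio is limiting.

CO


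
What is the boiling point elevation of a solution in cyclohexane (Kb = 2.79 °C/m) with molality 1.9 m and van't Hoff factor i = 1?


ΔTb = Kb × m × i
= 2.79 × 1.9 × 1
= 5.301 °C

5.301 °C


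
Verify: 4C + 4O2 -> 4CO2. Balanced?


Equation: 4C + 4O2 -> 4CO2
Check atoms: C: 4=4, O: 8=8
Balanced

Yes, balanced


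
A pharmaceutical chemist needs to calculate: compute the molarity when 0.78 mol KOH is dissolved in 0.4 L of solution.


M = n/V = 0.78/0.4 = 1.950 mol/L

1.950 M


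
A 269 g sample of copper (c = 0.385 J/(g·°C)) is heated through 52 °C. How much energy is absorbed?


q = mcΔT = 269 × 0.385 × 52
= 5385.38 J

5385.38 J


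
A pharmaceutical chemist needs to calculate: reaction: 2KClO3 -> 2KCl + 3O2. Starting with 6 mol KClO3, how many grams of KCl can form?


Mole ratio KCl:KClO3 = 2:2
n(KCl) = 6 × 2/2 = 6.000 mol
mass = 6.000 × 74.55 = 447.3 g

447.3 g


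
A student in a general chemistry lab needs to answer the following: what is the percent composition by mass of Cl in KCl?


M(KCl) = 1×39.1 + 1×35.45 = 74.55 g/mol
Mass of Cl = 1 × 35.45 = 35.45 g/mol
% Cl = 35.45/74.55 × 100 = 47.55%

47.55%


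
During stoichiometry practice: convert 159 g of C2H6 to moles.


M(C2H6) = 30.07 g/mol
n = mass/M = 159/30.07 = 5.2877 mol

5.2877 mol


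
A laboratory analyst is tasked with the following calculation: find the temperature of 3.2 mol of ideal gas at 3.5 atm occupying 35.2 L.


PV = nRT  (R = 0.08206 L·atm/(mol·K))
T = PV/(nR) = 3.5×35.2/(3.2×0.08206)
= 123.20/0.262592
= 469.17 K

469.17 K


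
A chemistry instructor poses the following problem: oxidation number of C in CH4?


x + 4(+1) = 0, so x = -4
Oxidation number: -4

-4


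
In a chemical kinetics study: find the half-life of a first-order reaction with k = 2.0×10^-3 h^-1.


t½ = ln2/k = 0.693147/(2.0×10^-3 h^-1)
= 346.6 h

346.6 h


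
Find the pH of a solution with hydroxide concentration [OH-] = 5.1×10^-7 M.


pOH = -log10([OH-]) = -log10(5.1×10^-7)
= 7 - log10(5.1) = 6.29
pH = 14 - pOH = 14 - 6.29 = 7.71

7.71


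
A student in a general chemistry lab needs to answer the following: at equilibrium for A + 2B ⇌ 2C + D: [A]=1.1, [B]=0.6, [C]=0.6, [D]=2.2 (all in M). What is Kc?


Kc = [C]^2[D]/([A][B]^2)
= (0.6^2 × 2.2^1)/(1.1^1 × 0.6^2)
= 0.792/0.396
= 2.000

2.000


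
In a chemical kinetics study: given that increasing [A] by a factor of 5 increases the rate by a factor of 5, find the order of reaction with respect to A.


rate ∝ [A]^n
5^n = 5 → n = 1
Order in A: 1

1


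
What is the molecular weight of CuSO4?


M(CuSO4) = 1×63.55 + 1×32.07 + 4×16.0
= 63.55 + 32.07 + 64.0
= 159.62 g/mol

159.62 g/mol


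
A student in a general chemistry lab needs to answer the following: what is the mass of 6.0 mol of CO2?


M(CO2) = 44.01 g/mol
mass = n × M = 6.0 × 44.01 = 264.06 g

264.06 g


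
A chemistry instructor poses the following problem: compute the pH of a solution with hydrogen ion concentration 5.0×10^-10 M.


pH = -log10([H+]) = -log10(5.0×10^-10)
= 10 - log10(5.0)
= 10 - 0.7
= 9.3

9.3


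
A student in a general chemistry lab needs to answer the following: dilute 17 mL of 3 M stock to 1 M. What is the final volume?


C1V1 = C2V2
3 × 17 = 1 × V2
V2 = 51/1 = 51.0 mL

51.0 mL


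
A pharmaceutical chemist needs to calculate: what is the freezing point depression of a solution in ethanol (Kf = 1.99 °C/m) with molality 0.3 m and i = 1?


ΔTf = Kf × m × i
= 1.99 × 0.3 × 1
= 0.597 °C

0.597 °C


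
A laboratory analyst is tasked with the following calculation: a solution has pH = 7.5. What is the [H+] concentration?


[H+] = 10^(-pH) = 10^(-7.5)
= 3.16×10^-8 M

3.16×10^-8 M


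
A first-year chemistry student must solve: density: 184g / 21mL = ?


ρ = mass/volume
= 184/21
= 8.762 g/mL

8.762 g/mL


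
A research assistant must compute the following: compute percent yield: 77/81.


% yield = actual/theoretical × 100
= 77/81 × 100
= 95.06%

95.06%


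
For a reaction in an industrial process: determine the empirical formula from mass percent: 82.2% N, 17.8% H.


Assume 100 g sample. Moles of each element:
  N: 82.2/14.01 = 5.867 mol
  H: 17.8/1.008 = 17.659 mol
Divide by smallest (5.867):
  N: 5.867/5.867 = 1.0
  H: 17.659/5.867 = 3.01
Empirical formula: NH3

NH3


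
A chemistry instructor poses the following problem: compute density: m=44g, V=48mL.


ρ = mass/volume
= 44/48
= 0.917 g/mL

0.917 g/mL


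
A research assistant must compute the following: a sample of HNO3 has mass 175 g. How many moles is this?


M(HNO3) = 63.02 g/mol
n = mass/M = 175/63.02 = 2.7769 mol

2.7769 mol


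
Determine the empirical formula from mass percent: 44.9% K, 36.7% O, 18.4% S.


Assume 100 g sample. Moles of each element:
  K: 44.9/39.1 = 1.148 mol
  O: 36.7/16.0 = 2.294 mol
  S: 18.4/32.07 = 0.574 mol
Divide by smallest (0.574):
  K: 1.148/0.574 = 2.0
  O: 2.294/0.574 = 4.0
  S: 0.574/0.574 = 1.0
Empirical formula: K2SO4

K2SO4


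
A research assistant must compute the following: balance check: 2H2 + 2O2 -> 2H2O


Equation: 2H2 + 2O2 -> 2H2O
Check atoms: H: 4=4, O: 4≠2
Not balanced

No, not balanced


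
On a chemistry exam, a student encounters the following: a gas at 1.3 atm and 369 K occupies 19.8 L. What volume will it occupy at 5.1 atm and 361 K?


P1V1/T1 = P2V2/T2
V2 = P1V1T2/(T1P2)
= 1.3×19.8×361/(369×5.1)
= 4.938 L

4.938 L


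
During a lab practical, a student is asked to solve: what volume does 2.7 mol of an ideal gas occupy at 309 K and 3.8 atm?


PV = nRT  (R = 0.08206 L·atm/(mol·K))
V = nRT/P = 2.7×0.08206×309/3.8
= 18.016 L

18.016 L


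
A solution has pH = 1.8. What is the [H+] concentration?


[H+] = 10^(-pH) = 10^(-1.8)
= 1.58×10^-2 M

1.58×10^-2 M


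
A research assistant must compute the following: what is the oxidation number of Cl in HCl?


halide: -1
Oxidation number: -1

-1


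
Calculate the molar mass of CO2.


M(CO2) = 1×12.01 + 2×16.0
= 12.01 + 32.0
= 44.01 g/mol

44.01 g/mol


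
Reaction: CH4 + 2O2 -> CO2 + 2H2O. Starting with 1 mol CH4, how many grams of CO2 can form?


Mole ratio CO2:CH4 = 1:1
n(CO2) = 1 × 1/1 = 1.000 mol
mass = 1.000 × 44.01 = 44.01 g

44.01 g


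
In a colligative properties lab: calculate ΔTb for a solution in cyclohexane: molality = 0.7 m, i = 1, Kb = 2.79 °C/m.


ΔTb = Kb × m × i
= 2.79 × 0.7 × 1
= 1.953 °C

1.953 °C


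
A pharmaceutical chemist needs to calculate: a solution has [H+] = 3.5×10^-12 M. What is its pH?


pH = -log10([H+]) = -log10(3.5×10^-12)
= 12 - log10(3.5)
= 12 - 0.54
= 11.46

11.46


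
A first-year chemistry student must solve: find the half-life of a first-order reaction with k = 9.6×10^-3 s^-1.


t½ = ln2/k = 0.693147/(9.6×10^-3 s^-1)
= 72.20 s

72.20 s


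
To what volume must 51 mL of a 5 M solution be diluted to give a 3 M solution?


C1V1 = C2V2
5 × 51 = 3 × V2
V2 = 255/3 = 85.0 mL

85.0 mL


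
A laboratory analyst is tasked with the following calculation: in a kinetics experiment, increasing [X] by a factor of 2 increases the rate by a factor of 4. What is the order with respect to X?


rate ∝ [X]^n
2^n = 4 → n = 2
Order in X: 2

2


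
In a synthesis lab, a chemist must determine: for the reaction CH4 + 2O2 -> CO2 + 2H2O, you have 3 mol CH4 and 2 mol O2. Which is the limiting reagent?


Mole ratio available / coefficient:
  CH4: 3/1 = 3.000
  O2: 2/2 = 1.000
Smaller ratio is limiting.

O2


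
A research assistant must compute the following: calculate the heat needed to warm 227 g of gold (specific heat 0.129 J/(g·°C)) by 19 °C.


q = mcΔT = 227 × 0.129 × 19
= 556.38 J

556.38 J


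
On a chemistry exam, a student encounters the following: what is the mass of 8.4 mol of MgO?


M(MgO) = 40.31 g/mol
mass = n × M = 8.4 × 40.31 = 338.60 g

338.60 g


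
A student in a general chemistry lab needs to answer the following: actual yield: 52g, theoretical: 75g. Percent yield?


% yield = actual/theoretical × 100
= 52/75 × 100
= 69.33%

69.33%


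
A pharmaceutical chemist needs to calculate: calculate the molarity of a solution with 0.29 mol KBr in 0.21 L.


M = n/V = 0.29/0.21 = 1.381 mol/L

1.381 M


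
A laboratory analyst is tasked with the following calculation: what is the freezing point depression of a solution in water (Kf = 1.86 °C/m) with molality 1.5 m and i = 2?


ΔTf = Kf × m × i
= 1.86 × 1.5 × 2
= 5.58 °C

5.58 °C


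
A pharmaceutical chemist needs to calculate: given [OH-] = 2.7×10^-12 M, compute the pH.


pOH = -log10([OH-]) = -log10(2.7×10^-12)
= 12 - log10(2.7) = 11.57
pH = 14 - pOH = 14 - 11.57 = 2.43

2.43


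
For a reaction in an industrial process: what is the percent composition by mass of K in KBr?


M(KBr) = 1×39.1 + 1×79.9 = 119.00 g/mol
Mass of K = 1 × 39.1 = 39.10 g/mol
% K = 39.10/119.00 × 100 = 32.86%

32.86%


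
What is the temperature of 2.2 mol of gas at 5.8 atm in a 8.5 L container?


PV = nRT  (R = 0.08206 L·atm/(mol·K))
T = PV/(nR) = 5.8×8.5/(2.2×0.08206)
= 49.30/0.180532
= 273.08 K

273.08 K


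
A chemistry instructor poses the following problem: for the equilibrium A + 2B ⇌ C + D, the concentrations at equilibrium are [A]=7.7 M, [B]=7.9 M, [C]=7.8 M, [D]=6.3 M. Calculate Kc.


Kc = [C][D]/([A][B]^2)
= (7.8^1 × 6.3^1)/(7.7^1 × 7.9^2)
= 49.14/480.557
= 0.1023

0.1023


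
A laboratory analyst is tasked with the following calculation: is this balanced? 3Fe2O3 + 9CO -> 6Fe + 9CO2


Equation: 3Fe2O3 + 9CO -> 6Fe + 9CO2
Check atoms: C: 9=9, Fe: 6=6, O: 18=18
Balanced

Yes, balanced


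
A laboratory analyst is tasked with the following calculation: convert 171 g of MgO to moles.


M(MgO) = 40.31 g/mol
n = mass/M = 171/40.31 = 4.2421 mol

4.2421 mol


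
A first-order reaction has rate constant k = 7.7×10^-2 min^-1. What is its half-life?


t½ = ln2/k = 0.693147/(7.7×10^-2 min^-1)
= 9.002 min

9.002 min


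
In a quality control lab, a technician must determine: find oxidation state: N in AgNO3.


(+1) + x + 3(-2) = 0, so x = +5
Oxidation number: +5

+5


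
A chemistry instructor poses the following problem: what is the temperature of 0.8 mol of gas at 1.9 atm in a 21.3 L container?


PV = nRT  (R = 0.08206 L·atm/(mol·K))
T = PV/(nR) = 1.9×21.3/(0.8×0.08206)
= 40.47/0.065648
= 616.47 K

616.47 K


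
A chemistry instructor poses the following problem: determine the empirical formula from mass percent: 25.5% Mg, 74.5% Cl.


Assume 100 g sample. Moles of each element:
  Mg: 25.5/24.31 = 1.049 mol
  Cl: 74.5/35.45 = 2.102 mol
Divide by smallest (1.049):
  Mg: 1.049/1.049 = 1.0
  Cl: 2.102/1.049 = 2.0
Empirical formula: MgCl2

MgCl2


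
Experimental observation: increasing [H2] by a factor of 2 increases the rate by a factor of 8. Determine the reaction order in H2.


rate ∝ [H2]^n
2^n = 8 → n = 3
Order in H2: 3

3


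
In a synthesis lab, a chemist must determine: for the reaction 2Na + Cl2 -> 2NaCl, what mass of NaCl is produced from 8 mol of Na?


Mole ratio NaCl:Na = 2:2
n(NaCl) = 8 × 2/2 = 8.000 mol
mass = 8.000 × 58.44 = 467.52 g

467.52 g


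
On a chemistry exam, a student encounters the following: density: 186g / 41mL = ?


ρ = mass/volume
= 186/41
= 4.537 g/mL

4.537 g/mL


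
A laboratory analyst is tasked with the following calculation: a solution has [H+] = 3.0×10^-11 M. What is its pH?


pH = -log10([H+]) = -log10(3.0×10^-11)
= 11 - log10(3.0)
= 11 - 0.48
= 10.52

10.52


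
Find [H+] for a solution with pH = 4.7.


[H+] = 10^(-pH) = 10^(-4.7)
= 2.0×10^-5 M

2.0×10^-5 M


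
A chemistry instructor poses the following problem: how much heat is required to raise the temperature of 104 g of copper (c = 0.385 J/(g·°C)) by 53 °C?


q = mcΔT = 104 × 0.385 × 53
= 2122.12 J

2122.12 J


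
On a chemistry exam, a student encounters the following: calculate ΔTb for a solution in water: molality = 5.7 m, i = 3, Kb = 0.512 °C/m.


ΔTb = Kb × m × i
= 0.512 × 5.7 × 3
= 8.7552 °C

8.7552 °C


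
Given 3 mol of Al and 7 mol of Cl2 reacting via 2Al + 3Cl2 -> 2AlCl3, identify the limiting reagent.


Mole ratio available / coefficient:
  Al: 3/2 = 1.500
  Cl2: 7/3 = 2.333
Smaller ratio is limiting.

Al


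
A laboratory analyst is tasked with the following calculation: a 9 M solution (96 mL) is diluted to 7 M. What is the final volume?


C1V1 = C2V2
9 × 96 = 7 × V2
V2 = 864/7 = 123.43 mL

123.43 mL


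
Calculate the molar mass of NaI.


M(NaI) = 1×22.99 + 1×126.9
= 22.99 + 126.9
= 149.89 g/mol

149.89 g/mol


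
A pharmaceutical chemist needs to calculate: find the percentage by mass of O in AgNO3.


M(AgNO3) = 1×107.87 + 1×14.01 + 3×16.0 = 169.88 g/mol
Mass of O = 3 × 16.0 = 48.00 g/mol
% O = 48.00/169.88 × 100 = 28.26%

28.26%


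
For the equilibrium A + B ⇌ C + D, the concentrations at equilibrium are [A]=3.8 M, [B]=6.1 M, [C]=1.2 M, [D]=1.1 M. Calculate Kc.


Kc = [C][D]/([A][B])
= (1.2^1 × 1.1^1)/(3.8^1 × 6.1^1)
= 1.32/23.18
= 0.05695

0.05695


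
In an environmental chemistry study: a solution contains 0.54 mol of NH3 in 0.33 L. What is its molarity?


M = n/V = 0.54/0.33 = 1.636 mol/L

1.636 M


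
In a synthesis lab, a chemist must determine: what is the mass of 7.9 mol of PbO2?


M(PbO2) = 239.2 g/mol
mass = n × M = 7.9 × 239.2 = 1889.68 g

1889.68 g


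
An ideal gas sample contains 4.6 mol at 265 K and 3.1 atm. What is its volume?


PV = nRT  (R = 0.08206 L·atm/(mol·K))
V = nRT/P = 4.6×0.08206×265/3.1
= 32.268 L

32.268 L


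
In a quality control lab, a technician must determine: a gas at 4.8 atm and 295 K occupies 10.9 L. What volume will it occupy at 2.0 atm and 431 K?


P1V1/T1 = P2V2/T2
V2 = P1V1T2/(T1P2)
= 4.8×10.9×431/(295×2.0)
= 38.22 L

38.22 L


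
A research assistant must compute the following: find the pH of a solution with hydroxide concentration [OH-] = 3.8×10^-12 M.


pOH = -log10([OH-]) = -log10(3.8×10^-12)
= 12 - log10(3.8) = 11.42
pH = 14 - pOH = 14 - 11.42 = 2.58

2.58


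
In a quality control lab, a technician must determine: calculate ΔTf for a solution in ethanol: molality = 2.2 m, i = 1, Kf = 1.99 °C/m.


ΔTf = Kf × m × i
= 1.99 × 2.2 × 1
= 4.378 °C

4.378 °C


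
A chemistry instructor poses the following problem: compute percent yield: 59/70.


% yield = actual/theoretical × 100
= 59/70 × 100
= 84.29%

84.29%


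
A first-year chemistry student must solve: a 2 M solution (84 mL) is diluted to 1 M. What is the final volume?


C1V1 = C2V2
2 × 84 = 1 × V2
V2 = 168/1 = 168.0 mL

168.0 mL


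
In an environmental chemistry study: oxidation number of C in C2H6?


2x + 6(+1) = 0, so x = -3
Oxidation number: -3

-3


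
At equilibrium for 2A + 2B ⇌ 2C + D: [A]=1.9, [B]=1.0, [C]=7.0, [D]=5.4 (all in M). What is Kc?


Kc = [C]^2[D]/([A]^2[B]^2)
= (7.0^2 × 5.4^1)/(1.9^2 × 1.0^2)
= 264.6/3.61
= 73.30

73.30


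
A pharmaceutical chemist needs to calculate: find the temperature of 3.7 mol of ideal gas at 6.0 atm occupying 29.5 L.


PV = nRT  (R = 0.08206 L·atm/(mol·K))
T = PV/(nR) = 6.0×29.5/(3.7×0.08206)
= 177.00/0.303622
= 582.96 K

582.96 K


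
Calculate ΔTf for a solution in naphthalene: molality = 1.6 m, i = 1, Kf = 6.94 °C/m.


ΔTf = Kf × m × i
= 6.94 × 1.6 × 1
= 11.104 °C

11.104 °C


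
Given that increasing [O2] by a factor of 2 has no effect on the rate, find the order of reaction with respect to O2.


rate ∝ [O2]^n
rate ∝ [O2]^0
Order in O2: 0

0


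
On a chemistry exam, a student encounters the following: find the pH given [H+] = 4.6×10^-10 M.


pH = -log10([H+]) = -log10(4.6×10^-10)
= 10 - log10(4.6)
= 10 - 0.66
= 9.34

9.34


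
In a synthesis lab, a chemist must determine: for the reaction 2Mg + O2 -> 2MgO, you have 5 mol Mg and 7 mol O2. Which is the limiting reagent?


Mole ratio available / coefficient:
  Mg: 5/2 = 2.500
  O2: 7/1 = 7.000
Smaller ratio is limiting.

Mg


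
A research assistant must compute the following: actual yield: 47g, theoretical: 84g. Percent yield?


% yield = actual/theoretical × 100
= 47/84 × 100
= 55.95%

55.95%


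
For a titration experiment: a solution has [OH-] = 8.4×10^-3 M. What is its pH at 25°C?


pOH = -log10([OH-]) = -log10(8.4×10^-3)
= 3 - log10(8.4) = 2.08
pH = 14 - pOH = 14 - 2.08 = 11.92

11.92


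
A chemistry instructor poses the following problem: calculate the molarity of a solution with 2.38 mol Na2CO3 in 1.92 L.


M = n/V = 2.38/1.92 = 1.240 mol/L

1.240 M


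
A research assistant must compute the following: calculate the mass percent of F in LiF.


M(LiF) = 1×6.94 + 1×19.0 = 25.94 g/mol
Mass of F = 1 × 19.0 = 19.00 g/mol
% F = 19.00/25.94 × 100 = 73.25%

73.25%


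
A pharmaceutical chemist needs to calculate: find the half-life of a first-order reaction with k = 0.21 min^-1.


t½ = ln2/k = 0.693147/(0.21 min^-1)
= 3.301 min

3.301 min


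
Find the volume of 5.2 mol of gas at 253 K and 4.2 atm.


PV = nRT  (R = 0.08206 L·atm/(mol·K))
V = nRT/P = 5.2×0.08206×253/4.2
= 25.704 L

25.704 L


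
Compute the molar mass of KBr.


M(KBr) = 1×39.1 + 1×79.9
= 39.1 + 79.9
= 119.0 g/mol

119.0 g/mol


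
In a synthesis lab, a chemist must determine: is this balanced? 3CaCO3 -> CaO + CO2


Equation: 3CaCO3 -> CaO + CO2
Check atoms: C: 3≠1, Ca: 3≠1, O: 9≠3
Not balanced

No, not balanced


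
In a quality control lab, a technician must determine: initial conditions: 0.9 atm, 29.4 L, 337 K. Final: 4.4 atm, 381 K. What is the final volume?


P1V1/T1 = P2V2/T2
V2 = P1V1T2/(T1P2)
= 0.9×29.4×381/(337×4.4)
= 6.799 L

6.799 L


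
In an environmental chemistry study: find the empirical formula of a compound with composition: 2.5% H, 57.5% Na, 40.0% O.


Assume 100 g sample. Moles of each element:
  H: 2.5/1.008 = 2.48 mol
  Na: 57.5/22.99 = 2.501 mol
  O: 40.0/16.0 = 2.5 mol
Divide by smallest (2.48):
  H: 2.48/2.48 = 1.0
  Na: 2.501/2.48 = 1.01
  O: 2.5/2.48 = 1.01
Empirical formula: NaOH

NaOH


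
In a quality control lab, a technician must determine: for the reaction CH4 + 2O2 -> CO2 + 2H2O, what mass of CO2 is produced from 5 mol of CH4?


Mole ratio CO2:CH4 = 1:1
n(CO2) = 5 × 1/1 = 5.000 mol
mass = 5.000 × 44.01 = 220.05 g

220.05 g


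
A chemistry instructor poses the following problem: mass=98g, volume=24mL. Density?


ρ = mass/volume
= 98/24
= 4.083 g/mL

4.083 g/mL


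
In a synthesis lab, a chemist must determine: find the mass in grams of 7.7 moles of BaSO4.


M(BaSO4) = 233.4 g/mol
mass = n × M = 7.7 × 233.4 = 1797.18 g

1797.18 g


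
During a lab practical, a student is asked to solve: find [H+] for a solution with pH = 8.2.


[H+] = 10^(-pH) = 10^(-8.2)
= 6.31×10^-9 M

6.31×10^-9 M


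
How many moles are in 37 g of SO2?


M(SO2) = 64.07 g/mol
n = mass/M = 37/64.07 = 0.5775 mol

0.5775 mol


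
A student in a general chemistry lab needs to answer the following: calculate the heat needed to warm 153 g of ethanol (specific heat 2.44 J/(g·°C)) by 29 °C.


q = mcΔT = 153 × 2.44 × 29
= 10826.28 J

10826.28 J


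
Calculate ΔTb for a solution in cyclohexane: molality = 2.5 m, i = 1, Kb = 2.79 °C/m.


ΔTb = Kb × m × i
= 2.79 × 2.5 × 1
= 6.975 °C

6.975 °C


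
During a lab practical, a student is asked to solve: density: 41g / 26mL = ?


ρ = mass/volume
= 41/26
= 1.577 g/mL

1.577 g/mL


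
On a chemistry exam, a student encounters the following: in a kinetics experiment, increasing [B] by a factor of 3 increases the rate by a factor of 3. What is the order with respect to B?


rate ∝ [B]^n
3^n = 3 → n = 1
Order in B: 1

1


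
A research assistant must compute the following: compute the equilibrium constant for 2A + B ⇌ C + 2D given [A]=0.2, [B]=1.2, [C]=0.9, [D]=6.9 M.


Kc = [C][D]^2/([A]^2[B])
= (0.9^1 × 6.9^2)/(0.2^2 × 1.2^1)
= 42.849/0.048
= 892.7

892.7


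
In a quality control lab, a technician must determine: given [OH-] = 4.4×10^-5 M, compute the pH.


pOH = -log10([OH-]) = -log10(4.4×10^-5)
= 5 - log10(4.4) = 4.36
pH = 14 - pOH = 14 - 4.36 = 9.64

9.64


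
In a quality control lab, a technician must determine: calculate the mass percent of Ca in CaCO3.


M(CaCO3) = 1×40.08 + 1×12.01 + 3×16.0 = 100.09 g/mol
Mass of Ca = 1 × 40.08 = 40.08 g/mol
% Ca = 40.08/100.09 × 100 = 40.04%

40.04%


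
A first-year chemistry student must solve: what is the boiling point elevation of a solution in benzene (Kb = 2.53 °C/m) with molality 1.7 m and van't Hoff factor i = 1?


ΔTb = Kb × m × i
= 2.53 × 1.7 × 1
= 4.301 °C

4.301 °C


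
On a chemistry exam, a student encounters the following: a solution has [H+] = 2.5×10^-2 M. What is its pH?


pH = -log10([H+]) = -log10(2.5×10^-2)
= 2 - log10(2.5)
= 2 - 0.4
= 1.6

1.6


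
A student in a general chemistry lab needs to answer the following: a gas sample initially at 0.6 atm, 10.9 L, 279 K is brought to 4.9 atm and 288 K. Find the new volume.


P1V1/T1 = P2V2/T2
V2 = P1V1T2/(T1P2)
= 0.6×10.9×288/(279×4.9)
= 1.378 L

1.378 L


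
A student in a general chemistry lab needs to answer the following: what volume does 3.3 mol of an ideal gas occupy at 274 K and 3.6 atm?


PV = nRT  (R = 0.08206 L·atm/(mol·K))
V = nRT/P = 3.3×0.08206×274/3.6
= 20.611 L

20.611 L


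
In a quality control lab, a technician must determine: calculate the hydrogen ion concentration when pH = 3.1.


[H+] = 10^(-pH) = 10^(-3.1)
= 7.94×10^-4 M

7.94×10^-4 M


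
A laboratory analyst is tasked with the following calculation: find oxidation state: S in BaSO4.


(+2) + x + 4(-2) = 0, so x = +6
Oxidation number: +6

+6


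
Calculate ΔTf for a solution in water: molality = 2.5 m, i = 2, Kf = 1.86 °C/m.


ΔTf = Kf × m × i
= 1.86 × 2.5 × 2
= 9.3 °C

9.3 °C


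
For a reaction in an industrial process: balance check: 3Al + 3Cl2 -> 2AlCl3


Equation: 3Al + 3Cl2 -> 2AlCl3
Check atoms: Al: 3≠2, Cl: 6=6
Not balanced

No, not balanced


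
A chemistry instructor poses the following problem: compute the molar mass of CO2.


M(CO2) = 1×12.01 + 2×16.0
= 12.01 + 32.0
= 44.01 g/mol

44.01 g/mol


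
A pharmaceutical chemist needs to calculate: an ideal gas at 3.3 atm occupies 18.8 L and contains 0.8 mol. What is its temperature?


PV = nRT  (R = 0.08206 L·atm/(mol·K))
T = PV/(nR) = 3.3×18.8/(0.8×0.08206)
= 62.04/0.065648
= 945.04 K

945.04 K


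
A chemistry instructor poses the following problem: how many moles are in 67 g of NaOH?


M(NaOH) = 40.0 g/mol
n = mass/M = 67/40.0 = 1.675 mol

1.675 mol


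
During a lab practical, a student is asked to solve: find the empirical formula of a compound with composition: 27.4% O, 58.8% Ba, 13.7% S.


Assume 100 g sample. Moles of each element:
  O: 27.4/16.0 = 1.712 mol
  Ba: 58.8/137.33 = 0.428 mol
  S: 13.7/32.07 = 0.427 mol
Divide by smallest (0.427):
  O: 1.712/0.427 = 4.01
  Ba: 0.428/0.427 = 1.0
  S: 0.427/0.427 = 1.0
Empirical formula: BaSO4

BaSO4


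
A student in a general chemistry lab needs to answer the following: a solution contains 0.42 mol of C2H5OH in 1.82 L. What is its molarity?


M = n/V = 0.42/1.82 = 0.231 mol/L

0.231 M


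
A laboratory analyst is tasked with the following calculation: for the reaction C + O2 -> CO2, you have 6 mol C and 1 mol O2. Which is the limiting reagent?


Mole ratio available / coefficient:
  C: 6/1 = 6.000
  O2: 1/1 = 1.000
Smaller ratio is limiting.

O2


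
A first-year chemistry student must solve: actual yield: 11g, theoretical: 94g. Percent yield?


% yield = actual/theoretical × 100
= 11/94 × 100
= 11.7%

11.7%


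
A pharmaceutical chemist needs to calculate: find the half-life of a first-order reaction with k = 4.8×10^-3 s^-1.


t½ = ln2/k = 0.693147/(4.8×10^-3 s^-1)
= 144.4 s

144.4 s


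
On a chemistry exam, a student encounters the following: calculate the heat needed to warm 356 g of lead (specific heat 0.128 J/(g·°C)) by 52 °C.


q = mcΔT = 356 × 0.128 × 52
= 2369.54 J

2369.54 J


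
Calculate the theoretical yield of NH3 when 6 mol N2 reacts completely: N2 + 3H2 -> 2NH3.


Mole ratio NH3:N2 = 2:1
n(NH3) = 6 × 2/1 = 12.000 mol
mass = 12.000 × 17.03 = 204.36 g

204.36 g


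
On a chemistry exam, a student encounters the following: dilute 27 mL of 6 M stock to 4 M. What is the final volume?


C1V1 = C2V2
6 × 27 = 4 × V2
V2 = 162/4 = 40.5 mL

40.5 mL


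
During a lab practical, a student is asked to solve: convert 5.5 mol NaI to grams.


M(NaI) = 149.89 g/mol
mass = n × M = 5.5 × 149.89 = 824.40 g

824.40 g


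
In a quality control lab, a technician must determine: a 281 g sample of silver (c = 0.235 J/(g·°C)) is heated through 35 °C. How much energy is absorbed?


q = mcΔT = 281 × 0.235 × 35
= 2311.23 J

2311.23 J


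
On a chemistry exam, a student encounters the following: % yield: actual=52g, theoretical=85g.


% yield = actual/theoretical × 100
= 52/85 × 100
= 61.18%

61.18%


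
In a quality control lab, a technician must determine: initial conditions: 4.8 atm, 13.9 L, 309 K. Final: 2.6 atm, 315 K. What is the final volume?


P1V1/T1 = P2V2/T2
V2 = P1V1T2/(T1P2)
= 4.8×13.9×315/(309×2.6)
= 26.16 L

26.16 L


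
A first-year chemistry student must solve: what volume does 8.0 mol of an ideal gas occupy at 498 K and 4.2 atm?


PV = nRT  (R = 0.08206 L·atm/(mol·K))
V = nRT/P = 8.0×0.08206×498/4.2
= 77.84 L

77.84 L


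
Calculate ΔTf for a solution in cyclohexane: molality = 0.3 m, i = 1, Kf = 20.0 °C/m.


ΔTf = Kf × m × i
= 20.0 × 0.3 × 1
= 6.0 °C

6.0 °C


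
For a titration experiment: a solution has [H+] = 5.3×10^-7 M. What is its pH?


pH = -log10([H+]) = -log10(5.3×10^-7)
= 7 - log10(5.3)
= 7 - 0.72
= 6.28

6.28


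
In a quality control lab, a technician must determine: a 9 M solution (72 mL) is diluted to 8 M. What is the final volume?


C1V1 = C2V2
9 × 72 = 8 × V2
V2 = 648/8 = 81.0 mL

81.0 mL


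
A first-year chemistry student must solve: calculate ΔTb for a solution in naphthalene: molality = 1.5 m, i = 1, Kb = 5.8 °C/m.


ΔTb = Kb × m × i
= 5.8 × 1.5 × 1
= 8.7 °C

8.7 °C


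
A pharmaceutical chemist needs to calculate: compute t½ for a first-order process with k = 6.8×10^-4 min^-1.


t½ = ln2/k = 0.693147/(6.8×10^-4 min^-1)
= 1019 min

1019 min


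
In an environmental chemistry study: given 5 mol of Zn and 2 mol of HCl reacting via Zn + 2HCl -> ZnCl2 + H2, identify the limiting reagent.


Mole ratio available / coefficient:
  Zn: 5/1 = 5.000
  HCl: 2/2 = 1.000
Smaller ratio is limiting.

HCl


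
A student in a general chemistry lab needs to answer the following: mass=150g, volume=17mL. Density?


ρ = mass/volume
= 150/17
= 8.824 g/mL

8.824 g/mL


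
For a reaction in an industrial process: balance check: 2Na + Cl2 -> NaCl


Equation: 2Na + Cl2 -> NaCl
Check atoms: Cl: 2≠1, Na: 2≠1
Not balanced

No, not balanced


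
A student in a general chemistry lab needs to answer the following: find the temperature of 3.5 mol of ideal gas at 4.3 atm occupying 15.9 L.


PV = nRT  (R = 0.08206 L·atm/(mol·K))
T = PV/(nR) = 4.3×15.9/(3.5×0.08206)
= 68.37/0.287210
= 238.05 K

238.05 K


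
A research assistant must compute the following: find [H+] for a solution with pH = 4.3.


[H+] = 10^(-pH) = 10^(-4.3)
= 5.01×10^-5 M

5.01×10^-5 M


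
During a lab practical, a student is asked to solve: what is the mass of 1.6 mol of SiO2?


M(SiO2) = 60.09 g/mol
mass = n × M = 1.6 × 60.09 = 96.14 g

96.14 g


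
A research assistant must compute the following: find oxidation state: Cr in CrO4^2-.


x + 4(-2) = -2, so x = +6
Oxidation number: +6

+6


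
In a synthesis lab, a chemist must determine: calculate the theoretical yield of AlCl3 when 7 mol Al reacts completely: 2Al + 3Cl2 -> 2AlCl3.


Mole ratio AlCl3:Al = 2:2
n(AlCl3) = 7 × 2/2 = 7.000 mol
mass = 7.000 × 133.33 = 933.31 g

933.31 g


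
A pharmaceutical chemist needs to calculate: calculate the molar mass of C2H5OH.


M(C2H5OH) = 2×12.01 + 6×1.008 + 1×16.0
= 24.02 + 6.05 + 16.0
= 46.07 g/mol

46.07 g/mol


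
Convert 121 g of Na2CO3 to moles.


M(Na2CO3) = 105.99 g/mol
n = mass/M = 121/105.99 = 1.1416 mol

1.1416 mol


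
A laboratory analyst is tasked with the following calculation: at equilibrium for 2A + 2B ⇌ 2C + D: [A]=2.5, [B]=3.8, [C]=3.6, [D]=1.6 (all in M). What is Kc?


Kc = [C]^2[D]/([A]^2[B]^2)
= (3.6^2 × 1.6^1)/(2.5^2 × 3.8^2)
= 20.736/90.25
= 0.2298

0.2298


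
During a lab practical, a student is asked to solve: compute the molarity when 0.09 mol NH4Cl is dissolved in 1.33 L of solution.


M = n/V = 0.09/1.33 = 0.068 mol/L

0.068 M


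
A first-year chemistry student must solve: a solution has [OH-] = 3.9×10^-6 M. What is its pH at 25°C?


pOH = -log10([OH-]) = -log10(3.9×10^-6)
= 6 - log10(3.9) = 5.41
pH = 14 - pOH = 14 - 5.41 = 8.59

8.59


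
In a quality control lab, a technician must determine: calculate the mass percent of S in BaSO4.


M(BaSO4) = 1×137.33 + 1×32.07 + 4×16.0 = 233.40 g/mol
Mass of S = 1 × 32.07 = 32.07 g/mol
% S = 32.07/233.40 × 100 = 13.74%

13.74%


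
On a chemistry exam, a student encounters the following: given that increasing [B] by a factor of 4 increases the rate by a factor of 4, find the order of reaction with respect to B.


rate ∝ [B]^n
4^n = 4 → n = 1
Order in B: 1

1


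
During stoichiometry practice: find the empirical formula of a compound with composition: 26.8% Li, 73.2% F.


Assume 100 g sample. Moles of each element:
  Li: 26.8/6.94 = 3.862 mol
  F: 73.2/19.0 = 3.853 mol
Divide by smallest (3.853):
  Li: 3.862/3.853 = 1.0
  F: 3.853/3.853 = 1.0
Empirical formula: LiF

LiF


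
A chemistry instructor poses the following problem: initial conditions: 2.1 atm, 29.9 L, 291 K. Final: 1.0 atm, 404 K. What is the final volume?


P1V1/T1 = P2V2/T2
V2 = P1V1T2/(T1P2)
= 2.1×29.9×404/(291×1.0)
= 87.172 L

87.172 L


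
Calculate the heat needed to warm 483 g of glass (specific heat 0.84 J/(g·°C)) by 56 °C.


q = mcΔT = 483 × 0.84 × 56
= 22720.32 J

22720.32 J


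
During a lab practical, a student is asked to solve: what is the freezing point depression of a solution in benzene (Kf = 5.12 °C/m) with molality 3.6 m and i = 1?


ΔTf = Kf × m × i
= 5.12 × 3.6 × 1
= 18.432 °C

18.432 °C


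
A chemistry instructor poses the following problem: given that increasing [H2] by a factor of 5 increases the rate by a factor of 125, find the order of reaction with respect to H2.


rate ∝ [H2]^n
5^n = 125 → n = 3
Order in H2: 3

3


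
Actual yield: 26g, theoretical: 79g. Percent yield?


% yield = actual/theoretical × 100
= 26/79 × 100
= 32.91%

32.91%


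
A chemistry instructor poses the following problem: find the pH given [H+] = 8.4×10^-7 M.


pH = -log10([H+]) = -log10(8.4×10^-7)
= 7 - log10(8.4)
= 7 - 0.92
= 6.08

6.08


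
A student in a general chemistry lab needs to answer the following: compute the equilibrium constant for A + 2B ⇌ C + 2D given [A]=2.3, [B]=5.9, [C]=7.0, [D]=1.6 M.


Kc = [C][D]^2/([A][B]^2)
= (7.0^1 × 1.6^2)/(2.3^1 × 5.9^2)
= 17.92/80.063
= 0.2238

0.2238


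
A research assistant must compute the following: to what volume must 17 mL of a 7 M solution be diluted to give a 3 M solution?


C1V1 = C2V2
7 × 17 = 3 × V2
V2 = 119/3 = 39.67 mL

39.67 mL


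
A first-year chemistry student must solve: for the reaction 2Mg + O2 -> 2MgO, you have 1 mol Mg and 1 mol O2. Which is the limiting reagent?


Mole ratio available / coefficient:
  Mg: 1/2 = 0.500
  O2: 1/1 = 1.000
Smaller ratio is limiting.

Mg


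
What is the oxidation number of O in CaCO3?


O is usually -2
Oxidation number: -2

-2


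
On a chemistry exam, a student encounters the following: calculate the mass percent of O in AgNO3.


M(AgNO3) = 1×107.87 + 1×14.01 + 3×16.0 = 169.88 g/mol
Mass of O = 3 × 16.0 = 48.00 g/mol
% O = 48.00/169.88 × 100 = 28.26%

28.26%


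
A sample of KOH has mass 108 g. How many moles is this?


M(KOH) = 56.11 g/mol
n = mass/M = 108/56.11 = 1.9248 mol

1.9248 mol


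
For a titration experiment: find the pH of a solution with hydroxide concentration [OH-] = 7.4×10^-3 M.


pOH = -log10([OH-]) = -log10(7.4×10^-3)
= 3 - log10(7.4) = 2.13
pH = 14 - pOH = 14 - 2.13 = 11.87

11.87


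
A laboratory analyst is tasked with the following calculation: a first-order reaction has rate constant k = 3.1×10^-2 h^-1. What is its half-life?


t½ = ln2/k = 0.693147/(3.1×10^-2 h^-1)
= 22.36 h

22.36 h


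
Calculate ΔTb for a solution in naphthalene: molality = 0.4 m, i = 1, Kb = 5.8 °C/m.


ΔTb = Kb × m × i
= 5.8 × 0.4 × 1
= 2.32 °C

2.32 °C


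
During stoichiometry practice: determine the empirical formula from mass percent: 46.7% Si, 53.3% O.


Assume 100 g sample. Moles of each element:
  Si: 46.7/28.09 = 1.663 mol
  O: 53.3/16.0 = 3.331 mol
Divide by smallest (1.663):
  Si: 1.663/1.663 = 1.0
  O: 3.331/1.663 = 2.0
Empirical formula: SiO2

SiO2


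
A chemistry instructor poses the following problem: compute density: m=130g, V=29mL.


ρ = mass/volume
= 130/29
= 4.483 g/mL

4.483 g/mL


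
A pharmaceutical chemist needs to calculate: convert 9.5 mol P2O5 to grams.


M(P2O5) = 141.94 g/mol
mass = n × M = 9.5 × 141.94 = 1348.43 g

1348.43 g


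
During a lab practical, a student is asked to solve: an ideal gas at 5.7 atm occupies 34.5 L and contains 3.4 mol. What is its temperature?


PV = nRT  (R = 0.08206 L·atm/(mol·K))
T = PV/(nR) = 5.7×34.5/(3.4×0.08206)
= 196.65/0.279004
= 704.83 K

704.83 K


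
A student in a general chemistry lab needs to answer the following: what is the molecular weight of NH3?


M(NH3) = 1×14.01 + 3×1.008
= 14.01 + 3.02
= 17.03 g/mol

17.03 g/mol


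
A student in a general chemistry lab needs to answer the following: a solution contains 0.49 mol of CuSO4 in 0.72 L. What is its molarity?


M = n/V = 0.49/0.72 = 0.681 mol/L

0.681 M


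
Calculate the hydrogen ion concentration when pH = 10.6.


[H+] = 10^(-pH) = 10^(-10.6)
= 2.51×10^-11 M

2.51×10^-11 M


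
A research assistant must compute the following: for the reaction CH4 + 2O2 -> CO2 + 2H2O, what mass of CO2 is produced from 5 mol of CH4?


Mole ratio CO2:CH4 = 1:1
n(CO2) = 5 × 1/1 = 5.000 mol
mass = 5.000 × 44.01 = 220.05 g

220.05 g


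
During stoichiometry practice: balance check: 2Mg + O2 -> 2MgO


Equation: 2Mg + O2 -> 2MgO
Check atoms: Mg: 2=2, O: 2=2
Balanced

Yes, balanced


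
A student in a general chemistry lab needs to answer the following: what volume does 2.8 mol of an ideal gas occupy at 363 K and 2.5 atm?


PV = nRT  (R = 0.08206 L·atm/(mol·K))
V = nRT/P = 2.8×0.08206×363/2.5
= 33.362 L

33.362 L


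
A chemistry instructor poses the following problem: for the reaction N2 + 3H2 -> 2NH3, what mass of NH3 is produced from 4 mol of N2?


Mole ratio NH3:N2 = 2:1
n(NH3) = 4 × 2/1 = 8.000 mol
mass = 8.000 × 17.03 = 136.24 g

136.24 g


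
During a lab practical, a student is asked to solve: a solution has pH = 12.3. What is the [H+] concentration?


[H+] = 10^(-pH) = 10^(-12.3)
= 5.01×10^-13 M

5.01×10^-13 M


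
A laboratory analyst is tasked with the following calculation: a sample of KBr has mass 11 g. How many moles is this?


M(KBr) = 119.0 g/mol
n = mass/M = 11/119.0 = 0.0924 mol

0.0924 mol


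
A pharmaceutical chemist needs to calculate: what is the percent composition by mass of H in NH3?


M(NH3) = 1×14.01 + 3×1.008 = 17.034 g/mol
Mass of H = 3 × 1.008 = 3.024 g/mol
% H = 3.024/17.034 × 100 = 17.75%

17.75%


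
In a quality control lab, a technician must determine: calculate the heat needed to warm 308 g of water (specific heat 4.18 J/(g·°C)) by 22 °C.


q = mcΔT = 308 × 4.18 × 22
= 28323.68 J

28323.68 J


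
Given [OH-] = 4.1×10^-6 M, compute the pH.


pOH = -log10([OH-]) = -log10(4.1×10^-6)
= 6 - log10(4.1) = 5.39
pH = 14 - pOH = 14 - 5.39 = 8.61

8.61


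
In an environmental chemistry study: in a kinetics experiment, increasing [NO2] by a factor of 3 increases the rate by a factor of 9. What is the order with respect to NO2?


rate ∝ [NO2]^n
3^n = 9 → n = 2
Order in NO2: 2

2


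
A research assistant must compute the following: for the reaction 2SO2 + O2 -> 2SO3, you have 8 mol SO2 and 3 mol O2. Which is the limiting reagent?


Mole ratio available / coefficient:
  SO2: 8/2 = 4.000
  O2: 3/1 = 3.000
Smaller ratio is limiting.

O2


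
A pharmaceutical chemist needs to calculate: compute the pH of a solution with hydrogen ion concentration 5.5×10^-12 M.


pH = -log10([H+]) = -log10(5.5×10^-12)
= 12 - log10(5.5)
= 12 - 0.74
= 11.26

11.26


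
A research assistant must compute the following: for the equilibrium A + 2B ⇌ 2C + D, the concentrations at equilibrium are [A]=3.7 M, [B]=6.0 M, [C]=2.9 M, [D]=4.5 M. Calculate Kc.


Kc = [C]^2[D]/([A][B]^2)
= (2.9^2 × 4.5^1)/(3.7^1 × 6.0^2)
= 37.845/133.2
= 0.2841

0.2841


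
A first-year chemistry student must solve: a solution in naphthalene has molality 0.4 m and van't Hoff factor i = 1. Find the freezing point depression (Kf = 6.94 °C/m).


ΔTf = Kf × m × i
= 6.94 × 0.4 × 1
= 2.776 °C

2.776 °C


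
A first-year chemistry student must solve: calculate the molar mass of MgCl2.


M(MgCl2) = 1×24.31 + 2×35.45
= 24.31 + 70.9
= 95.21 g/mol

95.21 g/mol


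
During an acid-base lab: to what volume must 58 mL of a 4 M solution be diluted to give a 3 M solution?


C1V1 = C2V2
4 × 58 = 3 × V2
V2 = 232/3 = 77.33 mL

77.33 mL
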